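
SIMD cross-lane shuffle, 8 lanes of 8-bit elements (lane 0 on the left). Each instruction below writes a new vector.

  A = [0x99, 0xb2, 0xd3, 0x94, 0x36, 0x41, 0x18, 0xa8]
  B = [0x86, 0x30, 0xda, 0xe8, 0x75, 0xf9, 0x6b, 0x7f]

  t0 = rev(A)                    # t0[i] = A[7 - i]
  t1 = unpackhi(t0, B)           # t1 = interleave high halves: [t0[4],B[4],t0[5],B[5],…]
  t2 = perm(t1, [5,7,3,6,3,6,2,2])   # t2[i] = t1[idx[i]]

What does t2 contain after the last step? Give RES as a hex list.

  t0: a8 18 41 36 94 d3 b2 99
  t1: 94 75 d3 f9 b2 6b 99 7f
  t2: 6b 7f f9 99 f9 99 d3 d3

RES = [0x6b, 0x7f, 0xf9, 0x99, 0xf9, 0x99, 0xd3, 0xd3]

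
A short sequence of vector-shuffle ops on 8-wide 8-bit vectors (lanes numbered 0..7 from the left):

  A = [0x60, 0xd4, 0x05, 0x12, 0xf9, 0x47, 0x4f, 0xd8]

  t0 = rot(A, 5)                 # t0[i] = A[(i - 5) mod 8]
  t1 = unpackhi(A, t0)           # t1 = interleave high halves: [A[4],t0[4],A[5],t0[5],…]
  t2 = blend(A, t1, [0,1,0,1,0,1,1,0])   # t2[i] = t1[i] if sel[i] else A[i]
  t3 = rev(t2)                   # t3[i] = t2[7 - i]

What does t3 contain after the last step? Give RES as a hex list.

  t0: 12 f9 47 4f d8 60 d4 05
  t1: f9 d8 47 60 4f d4 d8 05
  t2: 60 d8 05 60 f9 d4 d8 d8
  t3: d8 d8 d4 f9 60 05 d8 60

RES = [ 0xd8  0xd8  0xd4  0xf9  0x60  0x05  0xd8  0x60 ]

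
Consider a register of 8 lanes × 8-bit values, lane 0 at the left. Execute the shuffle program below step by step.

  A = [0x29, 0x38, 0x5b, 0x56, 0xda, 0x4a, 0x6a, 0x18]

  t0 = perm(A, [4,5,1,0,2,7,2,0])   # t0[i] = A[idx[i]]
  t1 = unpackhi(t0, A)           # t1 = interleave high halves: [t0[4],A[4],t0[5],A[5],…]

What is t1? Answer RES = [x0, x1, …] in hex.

RES = [ 0x5b  0xda  0x18  0x4a  0x5b  0x6a  0x29  0x18 ]

t0 = [0xda, 0x4a, 0x38, 0x29, 0x5b, 0x18, 0x5b, 0x29]
t1 = [0x5b, 0xda, 0x18, 0x4a, 0x5b, 0x6a, 0x29, 0x18]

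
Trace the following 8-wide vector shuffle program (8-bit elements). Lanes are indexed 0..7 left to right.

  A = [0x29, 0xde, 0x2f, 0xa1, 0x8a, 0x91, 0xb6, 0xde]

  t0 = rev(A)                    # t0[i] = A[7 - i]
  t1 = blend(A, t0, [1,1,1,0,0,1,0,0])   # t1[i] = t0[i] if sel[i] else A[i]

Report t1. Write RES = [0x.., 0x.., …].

→ t0 |de|b6|91|8a|a1|2f|de|29|
→ t1 |de|b6|91|a1|8a|2f|b6|de|

RES = [ 0xde  0xb6  0x91  0xa1  0x8a  0x2f  0xb6  0xde ]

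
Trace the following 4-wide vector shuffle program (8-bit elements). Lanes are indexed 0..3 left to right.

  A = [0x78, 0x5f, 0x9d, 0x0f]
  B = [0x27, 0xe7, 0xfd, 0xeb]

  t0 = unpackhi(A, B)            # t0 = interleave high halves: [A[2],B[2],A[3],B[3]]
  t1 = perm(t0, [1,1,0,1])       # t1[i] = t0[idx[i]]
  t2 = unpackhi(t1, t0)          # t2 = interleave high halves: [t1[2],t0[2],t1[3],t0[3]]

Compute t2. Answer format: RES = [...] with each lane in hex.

  t0: 9d fd 0f eb
  t1: fd fd 9d fd
  t2: 9d 0f fd eb

RES = [0x9d, 0x0f, 0xfd, 0xeb]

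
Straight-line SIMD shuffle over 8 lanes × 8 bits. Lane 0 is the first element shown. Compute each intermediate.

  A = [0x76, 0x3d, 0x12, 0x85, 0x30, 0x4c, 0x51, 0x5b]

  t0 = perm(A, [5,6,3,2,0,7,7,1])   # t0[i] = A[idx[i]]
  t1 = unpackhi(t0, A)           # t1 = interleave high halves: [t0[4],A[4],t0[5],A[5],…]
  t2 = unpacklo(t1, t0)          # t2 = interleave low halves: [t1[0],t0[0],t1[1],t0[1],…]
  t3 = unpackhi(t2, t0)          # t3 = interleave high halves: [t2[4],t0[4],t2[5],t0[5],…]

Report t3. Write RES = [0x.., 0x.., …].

→ t0 |4c|51|85|12|76|5b|5b|3d|
→ t1 |76|30|5b|4c|5b|51|3d|5b|
→ t2 |76|4c|30|51|5b|85|4c|12|
→ t3 |5b|76|85|5b|4c|5b|12|3d|

RES = [ 0x5b  0x76  0x85  0x5b  0x4c  0x5b  0x12  0x3d ]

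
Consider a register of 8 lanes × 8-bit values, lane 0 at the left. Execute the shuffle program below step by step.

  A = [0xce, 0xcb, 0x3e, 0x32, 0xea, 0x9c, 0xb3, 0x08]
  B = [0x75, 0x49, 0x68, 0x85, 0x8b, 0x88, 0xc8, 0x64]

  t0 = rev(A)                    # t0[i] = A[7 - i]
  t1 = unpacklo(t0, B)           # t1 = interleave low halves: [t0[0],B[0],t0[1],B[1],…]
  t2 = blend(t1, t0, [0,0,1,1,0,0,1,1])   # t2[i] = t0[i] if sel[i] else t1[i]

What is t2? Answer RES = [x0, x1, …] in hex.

RES = [ 0x08  0x75  0x9c  0xea  0x9c  0x68  0xcb  0xce ]

t0 = [0x08, 0xb3, 0x9c, 0xea, 0x32, 0x3e, 0xcb, 0xce]
t1 = [0x08, 0x75, 0xb3, 0x49, 0x9c, 0x68, 0xea, 0x85]
t2 = [0x08, 0x75, 0x9c, 0xea, 0x9c, 0x68, 0xcb, 0xce]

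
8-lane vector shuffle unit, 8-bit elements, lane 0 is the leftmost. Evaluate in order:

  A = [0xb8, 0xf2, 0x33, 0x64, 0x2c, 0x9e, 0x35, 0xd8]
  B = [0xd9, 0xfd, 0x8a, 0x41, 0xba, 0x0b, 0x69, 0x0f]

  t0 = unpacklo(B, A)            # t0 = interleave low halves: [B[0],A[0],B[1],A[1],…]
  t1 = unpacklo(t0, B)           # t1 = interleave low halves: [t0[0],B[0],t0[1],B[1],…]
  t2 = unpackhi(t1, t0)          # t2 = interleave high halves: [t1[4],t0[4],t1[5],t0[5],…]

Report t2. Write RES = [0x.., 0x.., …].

  t0: d9 b8 fd f2 8a 33 41 64
  t1: d9 d9 b8 fd fd 8a f2 41
  t2: fd 8a 8a 33 f2 41 41 64

RES = [0xfd, 0x8a, 0x8a, 0x33, 0xf2, 0x41, 0x41, 0x64]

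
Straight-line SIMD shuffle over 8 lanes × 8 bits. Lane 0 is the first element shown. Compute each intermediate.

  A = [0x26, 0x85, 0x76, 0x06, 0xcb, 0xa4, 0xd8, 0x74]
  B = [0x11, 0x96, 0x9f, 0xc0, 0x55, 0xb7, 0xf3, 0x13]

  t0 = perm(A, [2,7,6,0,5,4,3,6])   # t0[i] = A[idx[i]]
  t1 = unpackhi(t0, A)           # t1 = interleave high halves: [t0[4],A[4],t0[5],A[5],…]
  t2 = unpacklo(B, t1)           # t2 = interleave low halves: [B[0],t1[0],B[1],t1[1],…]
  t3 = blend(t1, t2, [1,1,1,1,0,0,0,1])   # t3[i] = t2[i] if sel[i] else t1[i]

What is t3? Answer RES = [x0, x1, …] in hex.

  t0: 76 74 d8 26 a4 cb 06 d8
  t1: a4 cb cb a4 06 d8 d8 74
  t2: 11 a4 96 cb 9f cb c0 a4
  t3: 11 a4 96 cb 06 d8 d8 a4

RES = [ 0x11  0xa4  0x96  0xcb  0x06  0xd8  0xd8  0xa4 ]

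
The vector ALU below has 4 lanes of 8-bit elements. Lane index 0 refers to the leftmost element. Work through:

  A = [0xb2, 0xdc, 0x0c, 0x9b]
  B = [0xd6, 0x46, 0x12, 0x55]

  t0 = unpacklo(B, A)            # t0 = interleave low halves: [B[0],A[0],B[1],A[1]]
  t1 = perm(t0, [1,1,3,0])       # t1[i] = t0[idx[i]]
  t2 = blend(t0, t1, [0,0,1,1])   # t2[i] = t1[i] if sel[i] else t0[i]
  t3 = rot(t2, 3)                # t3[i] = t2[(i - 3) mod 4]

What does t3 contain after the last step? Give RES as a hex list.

  t0: d6 b2 46 dc
  t1: b2 b2 dc d6
  t2: d6 b2 dc d6
  t3: b2 dc d6 d6

RES = [ 0xb2  0xdc  0xd6  0xd6 ]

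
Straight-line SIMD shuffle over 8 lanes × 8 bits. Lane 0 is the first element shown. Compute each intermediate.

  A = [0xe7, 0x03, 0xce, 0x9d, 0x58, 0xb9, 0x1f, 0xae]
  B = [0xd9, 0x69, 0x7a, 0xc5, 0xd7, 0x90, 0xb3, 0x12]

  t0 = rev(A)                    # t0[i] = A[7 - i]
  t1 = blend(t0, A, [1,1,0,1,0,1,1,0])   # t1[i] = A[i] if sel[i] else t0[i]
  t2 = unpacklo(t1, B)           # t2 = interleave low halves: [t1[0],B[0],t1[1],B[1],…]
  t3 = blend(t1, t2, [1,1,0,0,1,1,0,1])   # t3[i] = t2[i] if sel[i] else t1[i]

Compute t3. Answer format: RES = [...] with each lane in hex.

  t0: ae 1f b9 58 9d ce 03 e7
  t1: e7 03 b9 9d 9d b9 1f e7
  t2: e7 d9 03 69 b9 7a 9d c5
  t3: e7 d9 b9 9d b9 7a 1f c5

RES = [0xe7, 0xd9, 0xb9, 0x9d, 0xb9, 0x7a, 0x1f, 0xc5]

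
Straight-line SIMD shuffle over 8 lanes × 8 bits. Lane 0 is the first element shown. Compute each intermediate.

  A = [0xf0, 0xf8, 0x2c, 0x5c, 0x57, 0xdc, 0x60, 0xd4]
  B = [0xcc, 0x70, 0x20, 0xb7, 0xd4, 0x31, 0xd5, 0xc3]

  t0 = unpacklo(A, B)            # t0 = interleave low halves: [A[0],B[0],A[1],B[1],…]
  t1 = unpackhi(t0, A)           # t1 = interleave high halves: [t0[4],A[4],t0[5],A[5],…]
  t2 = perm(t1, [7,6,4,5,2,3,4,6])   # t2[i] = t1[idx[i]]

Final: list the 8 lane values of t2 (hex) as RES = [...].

RES = [0xd4, 0xb7, 0x5c, 0x60, 0x20, 0xdc, 0x5c, 0xb7]

t0 = [0xf0, 0xcc, 0xf8, 0x70, 0x2c, 0x20, 0x5c, 0xb7]
t1 = [0x2c, 0x57, 0x20, 0xdc, 0x5c, 0x60, 0xb7, 0xd4]
t2 = [0xd4, 0xb7, 0x5c, 0x60, 0x20, 0xdc, 0x5c, 0xb7]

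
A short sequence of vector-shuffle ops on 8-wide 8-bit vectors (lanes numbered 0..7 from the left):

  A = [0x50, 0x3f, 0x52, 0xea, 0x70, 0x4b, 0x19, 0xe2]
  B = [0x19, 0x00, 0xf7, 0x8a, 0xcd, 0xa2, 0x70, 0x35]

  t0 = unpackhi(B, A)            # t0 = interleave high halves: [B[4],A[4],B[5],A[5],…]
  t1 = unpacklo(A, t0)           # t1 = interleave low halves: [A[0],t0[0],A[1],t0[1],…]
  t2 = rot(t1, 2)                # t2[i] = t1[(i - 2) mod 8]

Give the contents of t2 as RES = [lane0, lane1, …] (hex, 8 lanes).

→ t0 |cd|70|a2|4b|70|19|35|e2|
→ t1 |50|cd|3f|70|52|a2|ea|4b|
→ t2 |ea|4b|50|cd|3f|70|52|a2|

RES = [ 0xea  0x4b  0x50  0xcd  0x3f  0x70  0x52  0xa2 ]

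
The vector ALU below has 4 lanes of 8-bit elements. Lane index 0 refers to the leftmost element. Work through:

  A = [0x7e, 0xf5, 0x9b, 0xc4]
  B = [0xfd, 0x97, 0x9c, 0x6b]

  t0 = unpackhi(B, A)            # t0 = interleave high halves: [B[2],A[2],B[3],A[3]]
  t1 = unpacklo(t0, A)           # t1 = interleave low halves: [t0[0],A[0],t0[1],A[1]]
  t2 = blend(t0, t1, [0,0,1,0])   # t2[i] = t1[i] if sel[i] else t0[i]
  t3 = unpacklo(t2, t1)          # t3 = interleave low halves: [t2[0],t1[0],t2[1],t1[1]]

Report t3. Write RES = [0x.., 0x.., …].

t0 = [0x9c, 0x9b, 0x6b, 0xc4]
t1 = [0x9c, 0x7e, 0x9b, 0xf5]
t2 = [0x9c, 0x9b, 0x9b, 0xc4]
t3 = [0x9c, 0x9c, 0x9b, 0x7e]

RES = [0x9c, 0x9c, 0x9b, 0x7e]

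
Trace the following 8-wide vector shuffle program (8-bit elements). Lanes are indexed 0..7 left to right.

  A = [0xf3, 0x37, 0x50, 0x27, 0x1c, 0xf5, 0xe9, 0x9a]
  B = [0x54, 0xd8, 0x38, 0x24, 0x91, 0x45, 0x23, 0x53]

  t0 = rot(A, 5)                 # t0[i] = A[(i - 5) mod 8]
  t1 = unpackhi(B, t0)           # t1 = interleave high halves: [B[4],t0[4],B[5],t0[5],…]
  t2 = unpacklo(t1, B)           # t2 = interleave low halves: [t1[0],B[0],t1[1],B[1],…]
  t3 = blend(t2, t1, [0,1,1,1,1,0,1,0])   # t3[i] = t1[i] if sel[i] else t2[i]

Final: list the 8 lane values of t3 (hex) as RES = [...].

RES = [0x91, 0x9a, 0x45, 0xf3, 0x23, 0x38, 0x53, 0x24]

  t0: 27 1c f5 e9 9a f3 37 50
  t1: 91 9a 45 f3 23 37 53 50
  t2: 91 54 9a d8 45 38 f3 24
  t3: 91 9a 45 f3 23 38 53 24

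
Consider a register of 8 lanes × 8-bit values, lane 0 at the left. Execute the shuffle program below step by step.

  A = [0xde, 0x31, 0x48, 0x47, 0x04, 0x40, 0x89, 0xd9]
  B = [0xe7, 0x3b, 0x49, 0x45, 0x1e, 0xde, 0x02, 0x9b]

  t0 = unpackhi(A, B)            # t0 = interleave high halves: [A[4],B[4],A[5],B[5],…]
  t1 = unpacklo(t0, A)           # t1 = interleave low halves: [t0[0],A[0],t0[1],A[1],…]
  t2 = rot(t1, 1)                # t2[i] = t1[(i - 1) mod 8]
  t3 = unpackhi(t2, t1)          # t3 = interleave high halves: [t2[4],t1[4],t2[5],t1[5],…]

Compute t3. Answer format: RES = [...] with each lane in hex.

  t0: 04 1e 40 de 89 02 d9 9b
  t1: 04 de 1e 31 40 48 de 47
  t2: 47 04 de 1e 31 40 48 de
  t3: 31 40 40 48 48 de de 47

RES = [ 0x31  0x40  0x40  0x48  0x48  0xde  0xde  0x47 ]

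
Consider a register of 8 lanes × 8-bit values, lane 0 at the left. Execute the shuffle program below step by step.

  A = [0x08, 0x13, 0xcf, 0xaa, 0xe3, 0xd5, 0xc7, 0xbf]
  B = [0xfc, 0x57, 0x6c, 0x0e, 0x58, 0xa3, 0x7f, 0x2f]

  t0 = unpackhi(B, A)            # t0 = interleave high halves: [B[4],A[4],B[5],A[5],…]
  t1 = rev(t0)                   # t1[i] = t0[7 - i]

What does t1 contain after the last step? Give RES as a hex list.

RES = [ 0xbf  0x2f  0xc7  0x7f  0xd5  0xa3  0xe3  0x58 ]

  t0: 58 e3 a3 d5 7f c7 2f bf
  t1: bf 2f c7 7f d5 a3 e3 58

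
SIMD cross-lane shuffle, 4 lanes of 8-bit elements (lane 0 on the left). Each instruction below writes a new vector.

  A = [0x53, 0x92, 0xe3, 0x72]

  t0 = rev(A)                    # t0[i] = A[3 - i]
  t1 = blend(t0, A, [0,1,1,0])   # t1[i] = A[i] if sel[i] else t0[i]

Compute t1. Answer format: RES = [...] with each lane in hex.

RES = [ 0x72  0x92  0xe3  0x53 ]

→ t0 |72|e3|92|53|
→ t1 |72|92|e3|53|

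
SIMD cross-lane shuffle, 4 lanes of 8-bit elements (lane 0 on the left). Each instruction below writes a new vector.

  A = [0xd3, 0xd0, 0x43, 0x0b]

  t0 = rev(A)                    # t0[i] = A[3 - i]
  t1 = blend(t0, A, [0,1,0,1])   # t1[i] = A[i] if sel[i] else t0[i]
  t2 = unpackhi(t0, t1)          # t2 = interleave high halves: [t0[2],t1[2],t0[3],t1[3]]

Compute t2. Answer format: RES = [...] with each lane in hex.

RES = [0xd0, 0xd0, 0xd3, 0x0b]

→ t0 |0b|43|d0|d3|
→ t1 |0b|d0|d0|0b|
→ t2 |d0|d0|d3|0b|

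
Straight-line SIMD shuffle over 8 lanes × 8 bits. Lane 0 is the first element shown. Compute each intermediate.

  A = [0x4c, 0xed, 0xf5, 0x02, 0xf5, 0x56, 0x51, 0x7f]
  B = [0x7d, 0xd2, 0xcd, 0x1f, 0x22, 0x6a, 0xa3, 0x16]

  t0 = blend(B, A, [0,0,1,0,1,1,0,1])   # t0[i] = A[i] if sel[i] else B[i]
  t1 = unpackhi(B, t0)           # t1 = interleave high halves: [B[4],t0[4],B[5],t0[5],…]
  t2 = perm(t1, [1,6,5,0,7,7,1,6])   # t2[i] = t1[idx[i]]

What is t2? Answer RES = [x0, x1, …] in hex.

RES = [0xf5, 0x16, 0xa3, 0x22, 0x7f, 0x7f, 0xf5, 0x16]

  t0: 7d d2 f5 1f f5 56 a3 7f
  t1: 22 f5 6a 56 a3 a3 16 7f
  t2: f5 16 a3 22 7f 7f f5 16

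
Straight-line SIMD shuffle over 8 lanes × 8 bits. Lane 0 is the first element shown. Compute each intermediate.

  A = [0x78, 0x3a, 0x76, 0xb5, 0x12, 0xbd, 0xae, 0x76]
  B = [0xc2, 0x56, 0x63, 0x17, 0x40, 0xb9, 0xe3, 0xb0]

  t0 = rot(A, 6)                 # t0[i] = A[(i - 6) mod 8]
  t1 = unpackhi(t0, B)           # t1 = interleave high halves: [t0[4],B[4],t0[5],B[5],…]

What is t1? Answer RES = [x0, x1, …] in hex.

t0 = [0x76, 0xb5, 0x12, 0xbd, 0xae, 0x76, 0x78, 0x3a]
t1 = [0xae, 0x40, 0x76, 0xb9, 0x78, 0xe3, 0x3a, 0xb0]

RES = [ 0xae  0x40  0x76  0xb9  0x78  0xe3  0x3a  0xb0 ]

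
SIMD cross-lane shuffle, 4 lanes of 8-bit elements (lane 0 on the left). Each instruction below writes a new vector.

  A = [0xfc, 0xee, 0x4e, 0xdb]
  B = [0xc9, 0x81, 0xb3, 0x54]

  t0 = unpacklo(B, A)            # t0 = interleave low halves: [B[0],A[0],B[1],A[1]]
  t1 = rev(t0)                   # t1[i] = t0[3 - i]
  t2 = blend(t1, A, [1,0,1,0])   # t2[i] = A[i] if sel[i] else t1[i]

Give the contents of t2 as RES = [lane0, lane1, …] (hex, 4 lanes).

→ t0 |c9|fc|81|ee|
→ t1 |ee|81|fc|c9|
→ t2 |fc|81|4e|c9|

RES = [0xfc, 0x81, 0x4e, 0xc9]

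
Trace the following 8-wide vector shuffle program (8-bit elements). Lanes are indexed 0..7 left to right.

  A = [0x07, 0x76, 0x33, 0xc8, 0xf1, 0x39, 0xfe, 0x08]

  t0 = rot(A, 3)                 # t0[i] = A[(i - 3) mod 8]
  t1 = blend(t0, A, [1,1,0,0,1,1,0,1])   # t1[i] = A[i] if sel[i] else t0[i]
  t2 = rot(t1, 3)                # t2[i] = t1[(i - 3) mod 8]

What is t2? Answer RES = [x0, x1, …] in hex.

  t0: 39 fe 08 07 76 33 c8 f1
  t1: 07 76 08 07 f1 39 c8 08
  t2: 39 c8 08 07 76 08 07 f1

RES = [ 0x39  0xc8  0x08  0x07  0x76  0x08  0x07  0xf1 ]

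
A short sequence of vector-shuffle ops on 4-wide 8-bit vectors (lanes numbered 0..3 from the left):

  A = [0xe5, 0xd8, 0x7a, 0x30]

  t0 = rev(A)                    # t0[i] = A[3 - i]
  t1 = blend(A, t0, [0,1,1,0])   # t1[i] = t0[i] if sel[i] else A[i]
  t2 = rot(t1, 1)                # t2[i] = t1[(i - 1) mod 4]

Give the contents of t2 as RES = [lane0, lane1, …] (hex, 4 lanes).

t0 = [0x30, 0x7a, 0xd8, 0xe5]
t1 = [0xe5, 0x7a, 0xd8, 0x30]
t2 = [0x30, 0xe5, 0x7a, 0xd8]

RES = [0x30, 0xe5, 0x7a, 0xd8]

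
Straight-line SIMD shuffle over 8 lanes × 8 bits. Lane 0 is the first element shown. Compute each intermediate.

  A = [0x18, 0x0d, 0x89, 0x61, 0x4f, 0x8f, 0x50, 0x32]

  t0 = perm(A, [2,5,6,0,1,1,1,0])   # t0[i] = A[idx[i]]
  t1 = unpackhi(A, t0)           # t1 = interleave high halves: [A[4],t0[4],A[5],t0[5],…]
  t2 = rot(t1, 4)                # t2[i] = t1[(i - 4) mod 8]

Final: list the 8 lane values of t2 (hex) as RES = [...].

→ t0 |89|8f|50|18|0d|0d|0d|18|
→ t1 |4f|0d|8f|0d|50|0d|32|18|
→ t2 |50|0d|32|18|4f|0d|8f|0d|

RES = [ 0x50  0x0d  0x32  0x18  0x4f  0x0d  0x8f  0x0d ]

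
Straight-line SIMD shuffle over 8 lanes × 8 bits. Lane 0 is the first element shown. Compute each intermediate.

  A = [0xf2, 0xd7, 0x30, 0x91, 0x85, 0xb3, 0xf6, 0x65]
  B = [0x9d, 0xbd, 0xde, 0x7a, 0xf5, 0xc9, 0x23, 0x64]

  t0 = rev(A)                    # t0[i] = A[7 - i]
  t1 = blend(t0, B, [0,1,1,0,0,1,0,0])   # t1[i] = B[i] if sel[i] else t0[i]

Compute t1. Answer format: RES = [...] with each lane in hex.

RES = [ 0x65  0xbd  0xde  0x85  0x91  0xc9  0xd7  0xf2 ]

→ t0 |65|f6|b3|85|91|30|d7|f2|
→ t1 |65|bd|de|85|91|c9|d7|f2|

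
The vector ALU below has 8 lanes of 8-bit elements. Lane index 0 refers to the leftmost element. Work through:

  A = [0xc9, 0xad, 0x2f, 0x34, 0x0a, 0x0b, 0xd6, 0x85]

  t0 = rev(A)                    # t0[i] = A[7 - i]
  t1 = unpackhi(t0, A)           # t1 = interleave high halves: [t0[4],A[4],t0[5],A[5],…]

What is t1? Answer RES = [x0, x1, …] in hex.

t0 = [0x85, 0xd6, 0x0b, 0x0a, 0x34, 0x2f, 0xad, 0xc9]
t1 = [0x34, 0x0a, 0x2f, 0x0b, 0xad, 0xd6, 0xc9, 0x85]

RES = [ 0x34  0x0a  0x2f  0x0b  0xad  0xd6  0xc9  0x85 ]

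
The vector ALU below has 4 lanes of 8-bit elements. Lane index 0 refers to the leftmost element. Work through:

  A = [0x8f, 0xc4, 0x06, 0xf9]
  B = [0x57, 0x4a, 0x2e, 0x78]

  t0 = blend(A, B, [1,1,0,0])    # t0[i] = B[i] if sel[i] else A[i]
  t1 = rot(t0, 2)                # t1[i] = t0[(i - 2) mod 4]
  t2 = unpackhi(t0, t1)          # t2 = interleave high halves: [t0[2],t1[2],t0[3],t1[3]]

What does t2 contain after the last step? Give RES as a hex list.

  t0: 57 4a 06 f9
  t1: 06 f9 57 4a
  t2: 06 57 f9 4a

RES = [ 0x06  0x57  0xf9  0x4a ]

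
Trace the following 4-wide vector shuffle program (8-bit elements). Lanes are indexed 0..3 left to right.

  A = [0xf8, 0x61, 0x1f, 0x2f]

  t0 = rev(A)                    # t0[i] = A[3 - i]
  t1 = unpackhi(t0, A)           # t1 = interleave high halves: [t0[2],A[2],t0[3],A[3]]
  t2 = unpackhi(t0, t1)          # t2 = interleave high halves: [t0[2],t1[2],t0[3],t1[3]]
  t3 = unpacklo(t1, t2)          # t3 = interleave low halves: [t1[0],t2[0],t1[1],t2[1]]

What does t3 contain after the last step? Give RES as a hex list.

  t0: 2f 1f 61 f8
  t1: 61 1f f8 2f
  t2: 61 f8 f8 2f
  t3: 61 61 1f f8

RES = [0x61, 0x61, 0x1f, 0xf8]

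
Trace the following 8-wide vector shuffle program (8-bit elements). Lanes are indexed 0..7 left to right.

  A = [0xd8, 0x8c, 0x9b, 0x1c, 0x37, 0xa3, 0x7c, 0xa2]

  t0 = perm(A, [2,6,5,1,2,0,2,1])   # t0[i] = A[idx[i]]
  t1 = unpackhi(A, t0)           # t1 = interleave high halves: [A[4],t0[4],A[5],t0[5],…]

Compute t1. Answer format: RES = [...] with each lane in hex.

→ t0 |9b|7c|a3|8c|9b|d8|9b|8c|
→ t1 |37|9b|a3|d8|7c|9b|a2|8c|

RES = [ 0x37  0x9b  0xa3  0xd8  0x7c  0x9b  0xa2  0x8c ]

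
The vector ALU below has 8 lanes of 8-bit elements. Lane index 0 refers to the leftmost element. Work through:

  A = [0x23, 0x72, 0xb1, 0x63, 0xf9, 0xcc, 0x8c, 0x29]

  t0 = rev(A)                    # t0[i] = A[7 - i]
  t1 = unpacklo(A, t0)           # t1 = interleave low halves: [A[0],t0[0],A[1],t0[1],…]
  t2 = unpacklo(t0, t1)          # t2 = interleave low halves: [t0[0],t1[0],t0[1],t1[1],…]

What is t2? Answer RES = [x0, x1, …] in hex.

RES = [0x29, 0x23, 0x8c, 0x29, 0xcc, 0x72, 0xf9, 0x8c]

→ t0 |29|8c|cc|f9|63|b1|72|23|
→ t1 |23|29|72|8c|b1|cc|63|f9|
→ t2 |29|23|8c|29|cc|72|f9|8c|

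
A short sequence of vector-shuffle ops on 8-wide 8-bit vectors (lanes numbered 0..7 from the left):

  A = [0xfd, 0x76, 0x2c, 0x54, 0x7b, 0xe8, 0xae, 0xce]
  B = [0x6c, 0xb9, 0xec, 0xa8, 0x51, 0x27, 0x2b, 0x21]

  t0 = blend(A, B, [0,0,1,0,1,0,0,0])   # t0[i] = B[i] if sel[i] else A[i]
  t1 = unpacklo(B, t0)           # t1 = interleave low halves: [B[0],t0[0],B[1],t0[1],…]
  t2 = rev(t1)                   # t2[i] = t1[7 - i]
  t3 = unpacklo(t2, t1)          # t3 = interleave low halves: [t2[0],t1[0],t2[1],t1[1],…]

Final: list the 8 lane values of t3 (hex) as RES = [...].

  t0: fd 76 ec 54 51 e8 ae ce
  t1: 6c fd b9 76 ec ec a8 54
  t2: 54 a8 ec ec 76 b9 fd 6c
  t3: 54 6c a8 fd ec b9 ec 76

RES = [ 0x54  0x6c  0xa8  0xfd  0xec  0xb9  0xec  0x76 ]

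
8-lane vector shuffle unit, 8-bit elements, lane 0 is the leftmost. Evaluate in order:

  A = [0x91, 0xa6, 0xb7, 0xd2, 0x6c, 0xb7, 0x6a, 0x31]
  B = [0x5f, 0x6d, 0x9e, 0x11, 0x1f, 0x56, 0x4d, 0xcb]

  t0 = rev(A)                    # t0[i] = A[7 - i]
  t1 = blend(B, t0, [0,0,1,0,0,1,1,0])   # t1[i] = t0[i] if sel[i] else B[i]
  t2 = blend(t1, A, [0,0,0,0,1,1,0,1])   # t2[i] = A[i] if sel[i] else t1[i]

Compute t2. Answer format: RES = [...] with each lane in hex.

RES = [0x5f, 0x6d, 0xb7, 0x11, 0x6c, 0xb7, 0xa6, 0x31]

t0 = [0x31, 0x6a, 0xb7, 0x6c, 0xd2, 0xb7, 0xa6, 0x91]
t1 = [0x5f, 0x6d, 0xb7, 0x11, 0x1f, 0xb7, 0xa6, 0xcb]
t2 = [0x5f, 0x6d, 0xb7, 0x11, 0x6c, 0xb7, 0xa6, 0x31]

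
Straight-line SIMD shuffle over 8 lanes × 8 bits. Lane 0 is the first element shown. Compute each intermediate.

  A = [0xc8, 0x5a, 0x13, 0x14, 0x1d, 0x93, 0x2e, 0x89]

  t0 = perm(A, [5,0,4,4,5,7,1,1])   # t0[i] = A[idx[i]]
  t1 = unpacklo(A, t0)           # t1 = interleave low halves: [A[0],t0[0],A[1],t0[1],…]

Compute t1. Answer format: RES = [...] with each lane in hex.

RES = [0xc8, 0x93, 0x5a, 0xc8, 0x13, 0x1d, 0x14, 0x1d]

→ t0 |93|c8|1d|1d|93|89|5a|5a|
→ t1 |c8|93|5a|c8|13|1d|14|1d|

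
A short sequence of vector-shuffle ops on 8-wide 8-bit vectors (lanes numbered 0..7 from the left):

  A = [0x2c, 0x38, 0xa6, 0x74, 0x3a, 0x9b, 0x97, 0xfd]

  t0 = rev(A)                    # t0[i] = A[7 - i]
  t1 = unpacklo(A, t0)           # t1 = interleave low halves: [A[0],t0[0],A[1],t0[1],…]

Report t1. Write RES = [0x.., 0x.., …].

→ t0 |fd|97|9b|3a|74|a6|38|2c|
→ t1 |2c|fd|38|97|a6|9b|74|3a|

RES = [0x2c, 0xfd, 0x38, 0x97, 0xa6, 0x9b, 0x74, 0x3a]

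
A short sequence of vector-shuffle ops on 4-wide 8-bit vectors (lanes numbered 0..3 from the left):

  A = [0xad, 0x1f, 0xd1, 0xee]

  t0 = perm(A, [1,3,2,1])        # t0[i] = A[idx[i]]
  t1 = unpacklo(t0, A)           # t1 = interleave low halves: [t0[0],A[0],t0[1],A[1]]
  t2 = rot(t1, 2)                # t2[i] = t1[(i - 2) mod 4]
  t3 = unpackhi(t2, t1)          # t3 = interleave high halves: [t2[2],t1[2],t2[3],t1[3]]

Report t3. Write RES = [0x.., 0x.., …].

RES = [0x1f, 0xee, 0xad, 0x1f]

  t0: 1f ee d1 1f
  t1: 1f ad ee 1f
  t2: ee 1f 1f ad
  t3: 1f ee ad 1f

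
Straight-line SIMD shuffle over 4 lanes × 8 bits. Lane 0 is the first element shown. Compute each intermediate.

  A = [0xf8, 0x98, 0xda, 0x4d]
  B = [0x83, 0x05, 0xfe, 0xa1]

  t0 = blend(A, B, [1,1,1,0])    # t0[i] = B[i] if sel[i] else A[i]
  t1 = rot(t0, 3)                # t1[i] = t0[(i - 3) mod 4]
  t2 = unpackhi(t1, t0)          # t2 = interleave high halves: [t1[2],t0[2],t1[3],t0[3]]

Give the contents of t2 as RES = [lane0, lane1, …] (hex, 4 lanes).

→ t0 |83|05|fe|4d|
→ t1 |05|fe|4d|83|
→ t2 |4d|fe|83|4d|

RES = [ 0x4d  0xfe  0x83  0x4d ]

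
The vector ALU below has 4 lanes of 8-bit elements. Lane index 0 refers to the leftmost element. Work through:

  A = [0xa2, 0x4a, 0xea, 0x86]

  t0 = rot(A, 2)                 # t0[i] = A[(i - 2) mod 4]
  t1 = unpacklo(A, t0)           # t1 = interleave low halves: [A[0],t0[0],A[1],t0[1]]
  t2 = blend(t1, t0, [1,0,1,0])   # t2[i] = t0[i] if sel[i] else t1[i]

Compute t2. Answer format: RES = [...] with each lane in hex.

RES = [0xea, 0xea, 0xa2, 0x86]

  t0: ea 86 a2 4a
  t1: a2 ea 4a 86
  t2: ea ea a2 86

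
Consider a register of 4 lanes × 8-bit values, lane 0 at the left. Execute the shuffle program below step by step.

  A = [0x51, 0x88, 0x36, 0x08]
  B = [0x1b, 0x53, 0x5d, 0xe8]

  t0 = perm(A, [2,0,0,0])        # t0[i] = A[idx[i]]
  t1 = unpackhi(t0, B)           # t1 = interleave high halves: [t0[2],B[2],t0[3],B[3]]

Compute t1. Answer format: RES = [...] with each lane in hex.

  t0: 36 51 51 51
  t1: 51 5d 51 e8

RES = [ 0x51  0x5d  0x51  0xe8 ]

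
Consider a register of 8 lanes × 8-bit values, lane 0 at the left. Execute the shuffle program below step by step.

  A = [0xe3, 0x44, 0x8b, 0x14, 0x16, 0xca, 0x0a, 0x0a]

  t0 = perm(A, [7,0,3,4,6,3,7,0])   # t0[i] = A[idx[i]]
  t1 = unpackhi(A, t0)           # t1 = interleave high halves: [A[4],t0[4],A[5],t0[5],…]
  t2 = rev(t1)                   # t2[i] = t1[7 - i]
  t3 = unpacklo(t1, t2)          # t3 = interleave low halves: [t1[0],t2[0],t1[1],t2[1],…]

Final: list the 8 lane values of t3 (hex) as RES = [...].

RES = [0x16, 0xe3, 0x0a, 0x0a, 0xca, 0x0a, 0x14, 0x0a]

→ t0 |0a|e3|14|16|0a|14|0a|e3|
→ t1 |16|0a|ca|14|0a|0a|0a|e3|
→ t2 |e3|0a|0a|0a|14|ca|0a|16|
→ t3 |16|e3|0a|0a|ca|0a|14|0a|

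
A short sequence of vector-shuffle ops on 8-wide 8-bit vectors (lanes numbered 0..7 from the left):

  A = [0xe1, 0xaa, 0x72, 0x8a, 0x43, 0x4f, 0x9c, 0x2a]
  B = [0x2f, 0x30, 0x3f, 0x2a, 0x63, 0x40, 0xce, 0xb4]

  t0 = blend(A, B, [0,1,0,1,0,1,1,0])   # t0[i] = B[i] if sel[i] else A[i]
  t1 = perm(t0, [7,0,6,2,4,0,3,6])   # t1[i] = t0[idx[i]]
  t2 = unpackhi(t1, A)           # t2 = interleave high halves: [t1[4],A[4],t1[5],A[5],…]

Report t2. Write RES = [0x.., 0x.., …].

RES = [0x43, 0x43, 0xe1, 0x4f, 0x2a, 0x9c, 0xce, 0x2a]

  t0: e1 30 72 2a 43 40 ce 2a
  t1: 2a e1 ce 72 43 e1 2a ce
  t2: 43 43 e1 4f 2a 9c ce 2a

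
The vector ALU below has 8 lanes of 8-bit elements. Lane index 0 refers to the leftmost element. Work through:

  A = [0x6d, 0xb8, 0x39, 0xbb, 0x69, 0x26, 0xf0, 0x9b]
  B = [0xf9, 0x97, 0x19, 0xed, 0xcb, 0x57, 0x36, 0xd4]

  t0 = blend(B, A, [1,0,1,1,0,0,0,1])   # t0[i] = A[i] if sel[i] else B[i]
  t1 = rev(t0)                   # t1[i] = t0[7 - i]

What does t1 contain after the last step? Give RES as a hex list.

  t0: 6d 97 39 bb cb 57 36 9b
  t1: 9b 36 57 cb bb 39 97 6d

RES = [0x9b, 0x36, 0x57, 0xcb, 0xbb, 0x39, 0x97, 0x6d]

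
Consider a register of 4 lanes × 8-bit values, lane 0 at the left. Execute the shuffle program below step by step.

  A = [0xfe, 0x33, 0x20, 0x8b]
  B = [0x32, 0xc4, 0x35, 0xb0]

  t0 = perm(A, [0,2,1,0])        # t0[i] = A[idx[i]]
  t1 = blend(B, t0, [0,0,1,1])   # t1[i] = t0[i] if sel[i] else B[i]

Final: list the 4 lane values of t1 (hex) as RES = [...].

RES = [0x32, 0xc4, 0x33, 0xfe]

t0 = [0xfe, 0x20, 0x33, 0xfe]
t1 = [0x32, 0xc4, 0x33, 0xfe]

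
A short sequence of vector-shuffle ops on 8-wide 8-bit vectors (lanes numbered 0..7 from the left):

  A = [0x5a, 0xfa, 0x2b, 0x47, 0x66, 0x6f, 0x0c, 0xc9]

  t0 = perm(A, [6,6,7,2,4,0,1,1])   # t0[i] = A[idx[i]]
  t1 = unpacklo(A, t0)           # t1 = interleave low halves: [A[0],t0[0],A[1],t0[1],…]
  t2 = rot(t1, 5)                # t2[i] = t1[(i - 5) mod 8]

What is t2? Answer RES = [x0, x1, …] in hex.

RES = [ 0x0c  0x2b  0xc9  0x47  0x2b  0x5a  0x0c  0xfa ]

t0 = [0x0c, 0x0c, 0xc9, 0x2b, 0x66, 0x5a, 0xfa, 0xfa]
t1 = [0x5a, 0x0c, 0xfa, 0x0c, 0x2b, 0xc9, 0x47, 0x2b]
t2 = [0x0c, 0x2b, 0xc9, 0x47, 0x2b, 0x5a, 0x0c, 0xfa]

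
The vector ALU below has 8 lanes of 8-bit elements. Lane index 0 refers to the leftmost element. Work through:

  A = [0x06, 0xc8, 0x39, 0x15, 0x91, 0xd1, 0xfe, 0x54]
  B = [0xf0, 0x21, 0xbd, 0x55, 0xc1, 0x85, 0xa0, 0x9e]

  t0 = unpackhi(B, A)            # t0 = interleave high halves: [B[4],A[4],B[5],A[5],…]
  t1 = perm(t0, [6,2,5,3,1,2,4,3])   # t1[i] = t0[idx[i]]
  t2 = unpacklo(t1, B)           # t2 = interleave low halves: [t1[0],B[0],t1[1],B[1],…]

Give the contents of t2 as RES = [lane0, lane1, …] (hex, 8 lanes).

  t0: c1 91 85 d1 a0 fe 9e 54
  t1: 9e 85 fe d1 91 85 a0 d1
  t2: 9e f0 85 21 fe bd d1 55

RES = [ 0x9e  0xf0  0x85  0x21  0xfe  0xbd  0xd1  0x55 ]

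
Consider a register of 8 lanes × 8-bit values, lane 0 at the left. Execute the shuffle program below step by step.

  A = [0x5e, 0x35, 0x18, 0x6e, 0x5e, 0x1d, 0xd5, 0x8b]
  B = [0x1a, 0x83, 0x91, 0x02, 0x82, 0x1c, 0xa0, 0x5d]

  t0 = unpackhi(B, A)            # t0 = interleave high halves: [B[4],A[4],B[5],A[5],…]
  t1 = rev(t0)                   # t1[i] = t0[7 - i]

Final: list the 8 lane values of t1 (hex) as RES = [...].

RES = [0x8b, 0x5d, 0xd5, 0xa0, 0x1d, 0x1c, 0x5e, 0x82]

→ t0 |82|5e|1c|1d|a0|d5|5d|8b|
→ t1 |8b|5d|d5|a0|1d|1c|5e|82|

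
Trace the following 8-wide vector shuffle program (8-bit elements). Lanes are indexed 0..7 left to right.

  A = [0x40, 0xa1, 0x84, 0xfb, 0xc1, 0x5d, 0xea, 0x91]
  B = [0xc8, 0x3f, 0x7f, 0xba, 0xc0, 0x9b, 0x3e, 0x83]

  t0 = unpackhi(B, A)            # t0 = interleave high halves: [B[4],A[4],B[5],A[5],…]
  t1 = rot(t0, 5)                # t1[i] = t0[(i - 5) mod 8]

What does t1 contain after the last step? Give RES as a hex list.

RES = [0x5d, 0x3e, 0xea, 0x83, 0x91, 0xc0, 0xc1, 0x9b]

→ t0 |c0|c1|9b|5d|3e|ea|83|91|
→ t1 |5d|3e|ea|83|91|c0|c1|9b|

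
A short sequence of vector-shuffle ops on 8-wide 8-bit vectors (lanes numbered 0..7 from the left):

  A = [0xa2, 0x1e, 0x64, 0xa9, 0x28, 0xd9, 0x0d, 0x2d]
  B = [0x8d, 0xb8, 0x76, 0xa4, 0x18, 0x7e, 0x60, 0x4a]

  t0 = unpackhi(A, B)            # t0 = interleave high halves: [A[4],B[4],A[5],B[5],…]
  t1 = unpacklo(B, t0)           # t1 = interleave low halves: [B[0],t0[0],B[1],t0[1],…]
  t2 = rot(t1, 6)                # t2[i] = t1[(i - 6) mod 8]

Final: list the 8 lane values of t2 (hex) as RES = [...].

→ t0 |28|18|d9|7e|0d|60|2d|4a|
→ t1 |8d|28|b8|18|76|d9|a4|7e|
→ t2 |b8|18|76|d9|a4|7e|8d|28|

RES = [ 0xb8  0x18  0x76  0xd9  0xa4  0x7e  0x8d  0x28 ]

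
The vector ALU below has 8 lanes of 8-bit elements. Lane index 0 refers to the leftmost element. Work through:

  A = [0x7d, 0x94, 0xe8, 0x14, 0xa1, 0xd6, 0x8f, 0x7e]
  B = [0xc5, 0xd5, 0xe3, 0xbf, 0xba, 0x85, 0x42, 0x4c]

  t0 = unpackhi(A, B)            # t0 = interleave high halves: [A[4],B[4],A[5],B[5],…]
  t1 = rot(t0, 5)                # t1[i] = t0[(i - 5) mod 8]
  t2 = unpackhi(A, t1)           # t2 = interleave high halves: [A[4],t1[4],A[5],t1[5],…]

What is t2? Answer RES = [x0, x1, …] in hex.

  t0: a1 ba d6 85 8f 42 7e 4c
  t1: 85 8f 42 7e 4c a1 ba d6
  t2: a1 4c d6 a1 8f ba 7e d6

RES = [0xa1, 0x4c, 0xd6, 0xa1, 0x8f, 0xba, 0x7e, 0xd6]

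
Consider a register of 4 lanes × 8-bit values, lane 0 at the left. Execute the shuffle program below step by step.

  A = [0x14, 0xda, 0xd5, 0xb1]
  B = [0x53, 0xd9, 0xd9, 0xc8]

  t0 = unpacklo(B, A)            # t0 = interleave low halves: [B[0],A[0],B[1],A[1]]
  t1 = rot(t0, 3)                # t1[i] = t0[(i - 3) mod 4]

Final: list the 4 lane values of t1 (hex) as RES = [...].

RES = [0x14, 0xd9, 0xda, 0x53]

→ t0 |53|14|d9|da|
→ t1 |14|d9|da|53|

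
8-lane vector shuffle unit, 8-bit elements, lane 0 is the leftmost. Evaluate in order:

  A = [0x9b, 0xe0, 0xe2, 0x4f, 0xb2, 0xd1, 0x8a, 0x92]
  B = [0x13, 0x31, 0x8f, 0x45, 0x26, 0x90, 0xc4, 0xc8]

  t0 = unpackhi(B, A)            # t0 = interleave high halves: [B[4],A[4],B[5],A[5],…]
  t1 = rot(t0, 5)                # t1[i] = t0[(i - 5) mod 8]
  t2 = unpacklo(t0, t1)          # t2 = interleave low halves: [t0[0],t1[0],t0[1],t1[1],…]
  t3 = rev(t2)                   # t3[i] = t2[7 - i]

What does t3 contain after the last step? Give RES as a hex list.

RES = [ 0xc8  0xd1  0x8a  0x90  0xc4  0xb2  0xd1  0x26 ]

t0 = [0x26, 0xb2, 0x90, 0xd1, 0xc4, 0x8a, 0xc8, 0x92]
t1 = [0xd1, 0xc4, 0x8a, 0xc8, 0x92, 0x26, 0xb2, 0x90]
t2 = [0x26, 0xd1, 0xb2, 0xc4, 0x90, 0x8a, 0xd1, 0xc8]
t3 = [0xc8, 0xd1, 0x8a, 0x90, 0xc4, 0xb2, 0xd1, 0x26]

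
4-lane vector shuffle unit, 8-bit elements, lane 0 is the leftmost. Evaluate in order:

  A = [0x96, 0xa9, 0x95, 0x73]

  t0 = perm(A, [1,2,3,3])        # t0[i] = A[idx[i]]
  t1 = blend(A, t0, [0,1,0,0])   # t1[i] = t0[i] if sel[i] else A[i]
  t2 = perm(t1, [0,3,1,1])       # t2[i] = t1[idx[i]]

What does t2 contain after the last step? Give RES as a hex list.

RES = [ 0x96  0x73  0x95  0x95 ]

t0 = [0xa9, 0x95, 0x73, 0x73]
t1 = [0x96, 0x95, 0x95, 0x73]
t2 = [0x96, 0x73, 0x95, 0x95]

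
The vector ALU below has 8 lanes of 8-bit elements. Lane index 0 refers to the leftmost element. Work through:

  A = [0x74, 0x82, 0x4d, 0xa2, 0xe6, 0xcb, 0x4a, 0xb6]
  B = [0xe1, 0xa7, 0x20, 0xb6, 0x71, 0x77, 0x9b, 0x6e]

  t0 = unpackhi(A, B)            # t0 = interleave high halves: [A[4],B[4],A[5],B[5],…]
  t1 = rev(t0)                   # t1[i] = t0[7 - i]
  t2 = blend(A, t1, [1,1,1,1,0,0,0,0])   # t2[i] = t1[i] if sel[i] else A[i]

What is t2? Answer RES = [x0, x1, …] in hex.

RES = [ 0x6e  0xb6  0x9b  0x4a  0xe6  0xcb  0x4a  0xb6 ]

→ t0 |e6|71|cb|77|4a|9b|b6|6e|
→ t1 |6e|b6|9b|4a|77|cb|71|e6|
→ t2 |6e|b6|9b|4a|e6|cb|4a|b6|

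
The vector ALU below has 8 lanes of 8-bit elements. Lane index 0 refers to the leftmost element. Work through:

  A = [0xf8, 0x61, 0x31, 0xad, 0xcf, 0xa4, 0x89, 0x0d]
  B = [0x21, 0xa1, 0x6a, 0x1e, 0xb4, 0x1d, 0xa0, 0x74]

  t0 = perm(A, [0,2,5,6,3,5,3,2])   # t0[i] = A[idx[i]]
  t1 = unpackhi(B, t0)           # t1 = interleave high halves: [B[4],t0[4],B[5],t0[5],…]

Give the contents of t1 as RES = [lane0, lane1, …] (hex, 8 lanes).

→ t0 |f8|31|a4|89|ad|a4|ad|31|
→ t1 |b4|ad|1d|a4|a0|ad|74|31|

RES = [ 0xb4  0xad  0x1d  0xa4  0xa0  0xad  0x74  0x31 ]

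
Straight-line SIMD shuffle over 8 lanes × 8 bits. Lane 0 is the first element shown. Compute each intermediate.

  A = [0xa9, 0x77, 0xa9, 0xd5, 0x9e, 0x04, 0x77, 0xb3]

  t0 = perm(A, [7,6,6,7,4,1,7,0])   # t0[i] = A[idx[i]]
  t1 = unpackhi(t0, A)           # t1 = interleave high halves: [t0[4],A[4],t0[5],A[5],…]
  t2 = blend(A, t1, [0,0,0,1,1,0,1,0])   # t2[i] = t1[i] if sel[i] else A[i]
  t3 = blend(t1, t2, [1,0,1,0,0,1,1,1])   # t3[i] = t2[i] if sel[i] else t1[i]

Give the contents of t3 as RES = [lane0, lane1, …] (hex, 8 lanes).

RES = [0xa9, 0x9e, 0xa9, 0x04, 0xb3, 0x04, 0xa9, 0xb3]

  t0: b3 77 77 b3 9e 77 b3 a9
  t1: 9e 9e 77 04 b3 77 a9 b3
  t2: a9 77 a9 04 b3 04 a9 b3
  t3: a9 9e a9 04 b3 04 a9 b3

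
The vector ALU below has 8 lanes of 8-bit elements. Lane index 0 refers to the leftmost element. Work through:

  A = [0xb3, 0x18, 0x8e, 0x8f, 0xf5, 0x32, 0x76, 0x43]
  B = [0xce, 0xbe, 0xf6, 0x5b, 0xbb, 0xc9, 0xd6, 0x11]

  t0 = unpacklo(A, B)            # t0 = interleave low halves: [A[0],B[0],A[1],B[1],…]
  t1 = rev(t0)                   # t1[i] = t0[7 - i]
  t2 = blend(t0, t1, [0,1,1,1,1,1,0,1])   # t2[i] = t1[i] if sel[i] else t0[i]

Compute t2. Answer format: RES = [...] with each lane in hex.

  t0: b3 ce 18 be 8e f6 8f 5b
  t1: 5b 8f f6 8e be 18 ce b3
  t2: b3 8f f6 8e be 18 8f b3

RES = [ 0xb3  0x8f  0xf6  0x8e  0xbe  0x18  0x8f  0xb3 ]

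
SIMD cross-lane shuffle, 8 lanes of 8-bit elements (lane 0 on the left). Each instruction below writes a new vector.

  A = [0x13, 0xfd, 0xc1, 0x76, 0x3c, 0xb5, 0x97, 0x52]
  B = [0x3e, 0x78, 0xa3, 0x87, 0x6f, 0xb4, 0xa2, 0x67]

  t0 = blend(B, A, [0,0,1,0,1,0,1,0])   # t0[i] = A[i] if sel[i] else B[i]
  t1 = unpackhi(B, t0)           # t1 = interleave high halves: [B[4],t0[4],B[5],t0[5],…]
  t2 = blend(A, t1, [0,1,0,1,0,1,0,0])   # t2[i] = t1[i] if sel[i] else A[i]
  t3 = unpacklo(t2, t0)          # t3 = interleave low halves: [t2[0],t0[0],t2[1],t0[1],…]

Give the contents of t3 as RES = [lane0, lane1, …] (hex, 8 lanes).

→ t0 |3e|78|c1|87|3c|b4|97|67|
→ t1 |6f|3c|b4|b4|a2|97|67|67|
→ t2 |13|3c|c1|b4|3c|97|97|52|
→ t3 |13|3e|3c|78|c1|c1|b4|87|

RES = [0x13, 0x3e, 0x3c, 0x78, 0xc1, 0xc1, 0xb4, 0x87]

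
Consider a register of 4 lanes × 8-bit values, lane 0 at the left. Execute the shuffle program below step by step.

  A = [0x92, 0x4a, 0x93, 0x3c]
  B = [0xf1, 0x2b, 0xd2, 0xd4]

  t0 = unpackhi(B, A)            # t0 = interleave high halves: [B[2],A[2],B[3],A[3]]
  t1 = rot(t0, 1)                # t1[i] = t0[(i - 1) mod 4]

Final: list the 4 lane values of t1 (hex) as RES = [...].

RES = [0x3c, 0xd2, 0x93, 0xd4]

→ t0 |d2|93|d4|3c|
→ t1 |3c|d2|93|d4|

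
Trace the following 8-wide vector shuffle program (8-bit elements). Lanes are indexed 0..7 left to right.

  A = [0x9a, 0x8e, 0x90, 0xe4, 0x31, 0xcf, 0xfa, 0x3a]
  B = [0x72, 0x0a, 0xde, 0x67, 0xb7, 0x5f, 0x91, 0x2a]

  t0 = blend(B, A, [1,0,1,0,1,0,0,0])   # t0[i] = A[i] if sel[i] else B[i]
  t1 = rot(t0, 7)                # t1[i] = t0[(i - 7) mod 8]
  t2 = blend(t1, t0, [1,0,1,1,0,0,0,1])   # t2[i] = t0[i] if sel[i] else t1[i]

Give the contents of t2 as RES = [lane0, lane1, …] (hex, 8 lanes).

  t0: 9a 0a 90 67 31 5f 91 2a
  t1: 0a 90 67 31 5f 91 2a 9a
  t2: 9a 90 90 67 5f 91 2a 2a

RES = [0x9a, 0x90, 0x90, 0x67, 0x5f, 0x91, 0x2a, 0x2a]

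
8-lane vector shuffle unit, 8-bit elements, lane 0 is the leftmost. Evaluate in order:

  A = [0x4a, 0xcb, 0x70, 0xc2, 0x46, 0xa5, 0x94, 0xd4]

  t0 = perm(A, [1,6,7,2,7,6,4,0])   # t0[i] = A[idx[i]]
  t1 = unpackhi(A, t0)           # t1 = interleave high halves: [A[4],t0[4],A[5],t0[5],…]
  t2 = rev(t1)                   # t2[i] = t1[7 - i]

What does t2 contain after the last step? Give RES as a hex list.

RES = [ 0x4a  0xd4  0x46  0x94  0x94  0xa5  0xd4  0x46 ]

→ t0 |cb|94|d4|70|d4|94|46|4a|
→ t1 |46|d4|a5|94|94|46|d4|4a|
→ t2 |4a|d4|46|94|94|a5|d4|46|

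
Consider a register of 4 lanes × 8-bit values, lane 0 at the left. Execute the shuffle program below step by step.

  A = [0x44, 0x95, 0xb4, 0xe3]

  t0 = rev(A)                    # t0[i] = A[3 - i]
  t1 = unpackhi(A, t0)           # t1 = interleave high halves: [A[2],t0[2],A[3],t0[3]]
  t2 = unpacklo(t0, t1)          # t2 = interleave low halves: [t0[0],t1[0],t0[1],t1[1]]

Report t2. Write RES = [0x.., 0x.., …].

RES = [ 0xe3  0xb4  0xb4  0x95 ]

→ t0 |e3|b4|95|44|
→ t1 |b4|95|e3|44|
→ t2 |e3|b4|b4|95|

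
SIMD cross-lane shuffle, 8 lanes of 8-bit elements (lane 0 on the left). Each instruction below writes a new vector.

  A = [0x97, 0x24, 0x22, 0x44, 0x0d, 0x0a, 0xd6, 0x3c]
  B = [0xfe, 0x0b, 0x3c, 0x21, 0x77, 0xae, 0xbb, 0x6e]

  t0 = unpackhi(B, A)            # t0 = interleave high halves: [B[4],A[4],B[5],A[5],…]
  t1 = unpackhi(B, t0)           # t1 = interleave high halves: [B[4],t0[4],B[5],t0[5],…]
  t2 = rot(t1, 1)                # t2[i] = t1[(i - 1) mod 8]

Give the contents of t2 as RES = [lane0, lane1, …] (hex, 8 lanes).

t0 = [0x77, 0x0d, 0xae, 0x0a, 0xbb, 0xd6, 0x6e, 0x3c]
t1 = [0x77, 0xbb, 0xae, 0xd6, 0xbb, 0x6e, 0x6e, 0x3c]
t2 = [0x3c, 0x77, 0xbb, 0xae, 0xd6, 0xbb, 0x6e, 0x6e]

RES = [ 0x3c  0x77  0xbb  0xae  0xd6  0xbb  0x6e  0x6e ]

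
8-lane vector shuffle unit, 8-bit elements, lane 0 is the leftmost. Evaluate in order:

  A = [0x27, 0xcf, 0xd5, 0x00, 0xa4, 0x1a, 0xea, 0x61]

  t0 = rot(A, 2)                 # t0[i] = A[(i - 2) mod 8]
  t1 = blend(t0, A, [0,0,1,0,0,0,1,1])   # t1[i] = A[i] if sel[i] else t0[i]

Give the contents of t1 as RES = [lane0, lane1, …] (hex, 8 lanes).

RES = [ 0xea  0x61  0xd5  0xcf  0xd5  0x00  0xea  0x61 ]

  t0: ea 61 27 cf d5 00 a4 1a
  t1: ea 61 d5 cf d5 00 ea 61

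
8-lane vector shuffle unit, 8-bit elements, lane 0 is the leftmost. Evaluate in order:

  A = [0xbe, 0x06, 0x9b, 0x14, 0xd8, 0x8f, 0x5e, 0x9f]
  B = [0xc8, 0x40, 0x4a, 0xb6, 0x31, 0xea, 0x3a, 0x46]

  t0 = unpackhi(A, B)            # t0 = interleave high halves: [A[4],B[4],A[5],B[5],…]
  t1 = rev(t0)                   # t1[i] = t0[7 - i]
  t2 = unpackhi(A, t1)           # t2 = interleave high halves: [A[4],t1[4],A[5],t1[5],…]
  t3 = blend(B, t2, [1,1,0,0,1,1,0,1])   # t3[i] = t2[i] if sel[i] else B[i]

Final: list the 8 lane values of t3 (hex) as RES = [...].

RES = [0xd8, 0xea, 0x4a, 0xb6, 0x5e, 0x31, 0x3a, 0xd8]

→ t0 |d8|31|8f|ea|5e|3a|9f|46|
→ t1 |46|9f|3a|5e|ea|8f|31|d8|
→ t2 |d8|ea|8f|8f|5e|31|9f|d8|
→ t3 |d8|ea|4a|b6|5e|31|3a|d8|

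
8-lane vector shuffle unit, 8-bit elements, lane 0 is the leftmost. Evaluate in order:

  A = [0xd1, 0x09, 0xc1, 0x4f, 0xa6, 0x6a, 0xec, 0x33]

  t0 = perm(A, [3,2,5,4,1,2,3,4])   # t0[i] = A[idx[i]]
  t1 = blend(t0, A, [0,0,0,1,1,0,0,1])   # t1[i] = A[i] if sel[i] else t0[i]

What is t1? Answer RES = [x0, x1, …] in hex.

→ t0 |4f|c1|6a|a6|09|c1|4f|a6|
→ t1 |4f|c1|6a|4f|a6|c1|4f|33|

RES = [0x4f, 0xc1, 0x6a, 0x4f, 0xa6, 0xc1, 0x4f, 0x33]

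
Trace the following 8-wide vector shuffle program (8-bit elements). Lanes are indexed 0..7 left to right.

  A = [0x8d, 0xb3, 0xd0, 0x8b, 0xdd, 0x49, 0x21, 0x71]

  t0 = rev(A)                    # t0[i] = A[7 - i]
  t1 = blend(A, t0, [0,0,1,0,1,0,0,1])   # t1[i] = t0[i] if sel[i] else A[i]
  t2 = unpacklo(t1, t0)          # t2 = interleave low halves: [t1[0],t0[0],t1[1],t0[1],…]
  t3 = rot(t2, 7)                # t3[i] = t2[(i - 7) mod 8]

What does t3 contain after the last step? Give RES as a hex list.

t0 = [0x71, 0x21, 0x49, 0xdd, 0x8b, 0xd0, 0xb3, 0x8d]
t1 = [0x8d, 0xb3, 0x49, 0x8b, 0x8b, 0x49, 0x21, 0x8d]
t2 = [0x8d, 0x71, 0xb3, 0x21, 0x49, 0x49, 0x8b, 0xdd]
t3 = [0x71, 0xb3, 0x21, 0x49, 0x49, 0x8b, 0xdd, 0x8d]

RES = [ 0x71  0xb3  0x21  0x49  0x49  0x8b  0xdd  0x8d ]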